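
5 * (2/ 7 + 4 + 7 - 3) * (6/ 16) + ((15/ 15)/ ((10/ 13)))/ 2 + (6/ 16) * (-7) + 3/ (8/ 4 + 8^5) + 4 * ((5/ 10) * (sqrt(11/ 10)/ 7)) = sqrt(110)/ 35 + 12442853/ 917560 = 13.86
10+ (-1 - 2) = 7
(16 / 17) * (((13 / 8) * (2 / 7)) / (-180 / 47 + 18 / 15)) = -6110 / 36771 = -0.17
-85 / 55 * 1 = -17 / 11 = -1.55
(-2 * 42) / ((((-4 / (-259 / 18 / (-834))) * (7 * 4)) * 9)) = 259 / 180144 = 0.00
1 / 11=0.09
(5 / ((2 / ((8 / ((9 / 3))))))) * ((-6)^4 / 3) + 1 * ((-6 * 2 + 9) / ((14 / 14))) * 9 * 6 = 2718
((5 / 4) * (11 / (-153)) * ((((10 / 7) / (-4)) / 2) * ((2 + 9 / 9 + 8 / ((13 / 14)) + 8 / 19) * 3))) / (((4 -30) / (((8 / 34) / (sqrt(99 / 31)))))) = -24775 * sqrt(341) / 155900472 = -0.00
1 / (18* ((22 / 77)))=7 / 36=0.19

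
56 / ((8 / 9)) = 63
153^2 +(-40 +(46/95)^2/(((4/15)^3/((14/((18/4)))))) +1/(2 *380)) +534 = 345714789/14440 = 23941.47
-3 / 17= -0.18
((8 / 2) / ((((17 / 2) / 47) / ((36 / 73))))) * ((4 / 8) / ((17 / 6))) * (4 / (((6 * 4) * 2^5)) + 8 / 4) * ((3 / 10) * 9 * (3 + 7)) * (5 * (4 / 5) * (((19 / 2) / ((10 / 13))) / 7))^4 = 467610904014111 / 1809067750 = 258481.70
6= 6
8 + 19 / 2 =35 / 2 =17.50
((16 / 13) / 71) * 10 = 160 / 923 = 0.17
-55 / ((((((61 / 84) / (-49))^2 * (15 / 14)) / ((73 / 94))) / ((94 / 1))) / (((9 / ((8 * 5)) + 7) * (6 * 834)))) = -616834336265.64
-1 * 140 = -140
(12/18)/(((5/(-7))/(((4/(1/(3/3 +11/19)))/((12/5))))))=-140/57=-2.46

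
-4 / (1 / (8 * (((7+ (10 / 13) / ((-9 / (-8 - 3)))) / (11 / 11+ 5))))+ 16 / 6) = -44592 / 30781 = -1.45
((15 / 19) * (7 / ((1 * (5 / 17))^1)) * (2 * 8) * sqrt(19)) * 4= 22848 * sqrt(19) / 19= 5241.69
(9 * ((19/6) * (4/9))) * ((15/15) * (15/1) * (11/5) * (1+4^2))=7106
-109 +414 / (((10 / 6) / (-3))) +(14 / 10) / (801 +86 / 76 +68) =-141220349 / 165325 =-854.20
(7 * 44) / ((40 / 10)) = 77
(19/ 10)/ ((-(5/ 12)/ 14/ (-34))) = 54264/ 25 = 2170.56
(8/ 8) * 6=6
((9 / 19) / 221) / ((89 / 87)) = 783 / 373711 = 0.00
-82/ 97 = -0.85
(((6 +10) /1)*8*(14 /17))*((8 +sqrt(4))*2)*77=2759680 /17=162334.12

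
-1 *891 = -891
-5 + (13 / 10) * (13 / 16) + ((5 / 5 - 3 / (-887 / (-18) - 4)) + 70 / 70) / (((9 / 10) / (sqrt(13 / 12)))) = -631 / 160 + 1576 * sqrt(39) / 4401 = -1.71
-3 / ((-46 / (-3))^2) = -27 / 2116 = -0.01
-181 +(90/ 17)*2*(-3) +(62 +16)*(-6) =-11573/ 17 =-680.76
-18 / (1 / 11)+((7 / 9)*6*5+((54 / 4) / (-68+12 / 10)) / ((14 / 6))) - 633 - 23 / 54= -102034241 / 126252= -808.18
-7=-7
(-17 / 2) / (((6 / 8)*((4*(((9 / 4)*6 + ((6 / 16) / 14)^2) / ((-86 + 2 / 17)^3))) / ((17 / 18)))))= 9759658496000 / 77733027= 125553.56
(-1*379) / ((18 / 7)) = -2653 / 18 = -147.39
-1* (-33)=33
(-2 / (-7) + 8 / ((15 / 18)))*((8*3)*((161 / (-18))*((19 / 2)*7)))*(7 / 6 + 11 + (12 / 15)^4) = -49915862654 / 28125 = -1774786.23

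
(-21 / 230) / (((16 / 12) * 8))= -63 / 7360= -0.01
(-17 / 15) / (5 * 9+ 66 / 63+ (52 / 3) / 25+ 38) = -35 / 2617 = -0.01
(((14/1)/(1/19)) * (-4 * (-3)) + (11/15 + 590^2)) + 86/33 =57963731/165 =351295.34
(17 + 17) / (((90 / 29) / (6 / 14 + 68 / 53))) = 62611 / 3339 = 18.75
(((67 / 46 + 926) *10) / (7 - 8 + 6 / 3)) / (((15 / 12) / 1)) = 170652 / 23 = 7419.65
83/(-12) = -83/12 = -6.92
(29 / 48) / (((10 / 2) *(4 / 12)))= 29 / 80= 0.36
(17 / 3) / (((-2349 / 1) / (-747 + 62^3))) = -4038877 / 7047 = -573.13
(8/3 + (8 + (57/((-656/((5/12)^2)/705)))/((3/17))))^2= 2439072433009/991494144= 2460.00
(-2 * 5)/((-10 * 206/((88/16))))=11/412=0.03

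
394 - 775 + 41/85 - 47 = -36339/85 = -427.52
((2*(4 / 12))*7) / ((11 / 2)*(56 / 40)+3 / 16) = 1120 / 1893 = 0.59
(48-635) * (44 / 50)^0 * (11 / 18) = -6457 / 18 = -358.72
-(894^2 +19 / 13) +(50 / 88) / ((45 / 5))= -4114474127 / 5148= -799237.40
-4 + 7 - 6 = -3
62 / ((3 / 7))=144.67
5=5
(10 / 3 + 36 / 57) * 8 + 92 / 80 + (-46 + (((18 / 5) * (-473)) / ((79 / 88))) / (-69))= 29742959 / 2071380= 14.36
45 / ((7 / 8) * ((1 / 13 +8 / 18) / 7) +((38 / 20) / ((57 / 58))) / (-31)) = 6528600 / 407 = 16040.79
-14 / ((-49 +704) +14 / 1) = -14 / 669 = -0.02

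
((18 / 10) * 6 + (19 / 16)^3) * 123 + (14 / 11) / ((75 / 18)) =1728659499 / 1126400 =1534.68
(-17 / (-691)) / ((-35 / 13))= -221 / 24185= -0.01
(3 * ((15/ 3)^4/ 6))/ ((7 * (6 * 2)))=625/ 168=3.72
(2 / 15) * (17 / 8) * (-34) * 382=-55199 / 15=-3679.93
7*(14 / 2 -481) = -3318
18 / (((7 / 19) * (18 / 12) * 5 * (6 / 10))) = 76 / 7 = 10.86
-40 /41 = -0.98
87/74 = 1.18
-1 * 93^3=-804357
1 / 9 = 0.11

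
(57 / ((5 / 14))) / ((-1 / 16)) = -12768 / 5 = -2553.60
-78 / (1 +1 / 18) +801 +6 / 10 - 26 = 66662 / 95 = 701.71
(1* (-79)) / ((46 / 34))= -1343 / 23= -58.39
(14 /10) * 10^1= 14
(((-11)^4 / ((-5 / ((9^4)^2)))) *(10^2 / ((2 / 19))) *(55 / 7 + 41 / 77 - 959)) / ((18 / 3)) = 132804797296381155 / 7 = 18972113899483022.14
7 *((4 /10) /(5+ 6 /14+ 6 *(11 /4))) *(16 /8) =392 /1535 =0.26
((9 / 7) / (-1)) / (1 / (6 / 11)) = -54 / 77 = -0.70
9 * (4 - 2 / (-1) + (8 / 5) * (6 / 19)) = 5562 / 95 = 58.55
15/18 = 5/6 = 0.83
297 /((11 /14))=378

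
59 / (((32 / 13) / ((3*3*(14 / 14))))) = 6903 / 32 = 215.72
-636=-636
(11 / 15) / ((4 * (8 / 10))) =11 / 48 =0.23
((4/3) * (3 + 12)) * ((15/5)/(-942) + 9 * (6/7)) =169490/1099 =154.22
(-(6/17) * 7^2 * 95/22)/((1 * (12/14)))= -32585/374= -87.13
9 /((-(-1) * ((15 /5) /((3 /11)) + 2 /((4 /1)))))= 18 /23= 0.78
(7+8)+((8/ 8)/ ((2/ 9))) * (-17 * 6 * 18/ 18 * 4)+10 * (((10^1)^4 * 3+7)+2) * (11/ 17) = 3270033/ 17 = 192354.88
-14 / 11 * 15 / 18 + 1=-2 / 33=-0.06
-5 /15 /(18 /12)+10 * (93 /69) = 2744 /207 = 13.26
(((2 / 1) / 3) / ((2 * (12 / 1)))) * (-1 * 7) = -7 / 36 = -0.19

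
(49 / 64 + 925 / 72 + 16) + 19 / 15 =30.88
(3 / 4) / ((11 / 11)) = 3 / 4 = 0.75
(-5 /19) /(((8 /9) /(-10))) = 225 /76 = 2.96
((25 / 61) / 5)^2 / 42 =25 / 156282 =0.00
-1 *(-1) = 1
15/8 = 1.88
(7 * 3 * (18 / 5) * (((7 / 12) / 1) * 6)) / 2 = 1323 / 10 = 132.30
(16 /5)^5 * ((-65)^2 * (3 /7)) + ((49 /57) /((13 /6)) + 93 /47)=6171693953363 /10157875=607577.27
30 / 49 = 0.61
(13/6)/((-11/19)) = -247/66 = -3.74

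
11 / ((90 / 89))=979 / 90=10.88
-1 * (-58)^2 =-3364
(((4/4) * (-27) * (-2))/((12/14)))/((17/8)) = 504/17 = 29.65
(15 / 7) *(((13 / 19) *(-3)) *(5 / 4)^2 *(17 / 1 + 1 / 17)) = -2120625 / 18088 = -117.24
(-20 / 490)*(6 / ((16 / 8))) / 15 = -0.01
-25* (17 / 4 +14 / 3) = -2675 / 12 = -222.92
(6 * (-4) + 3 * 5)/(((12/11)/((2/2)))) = -33/4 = -8.25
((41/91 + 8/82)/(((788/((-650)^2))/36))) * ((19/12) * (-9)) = -8523815625/56539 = -150759.93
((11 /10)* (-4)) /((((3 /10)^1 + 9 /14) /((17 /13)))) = -6.10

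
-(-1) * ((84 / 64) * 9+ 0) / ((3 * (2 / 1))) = 63 / 32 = 1.97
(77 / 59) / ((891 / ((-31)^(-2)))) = 7 / 4592619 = 0.00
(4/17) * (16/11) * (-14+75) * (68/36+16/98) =3533120/82467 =42.84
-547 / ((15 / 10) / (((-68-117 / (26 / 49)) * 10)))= 3156190 / 3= 1052063.33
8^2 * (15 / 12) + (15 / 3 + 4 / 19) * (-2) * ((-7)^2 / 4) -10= -2191 / 38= -57.66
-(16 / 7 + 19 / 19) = -23 / 7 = -3.29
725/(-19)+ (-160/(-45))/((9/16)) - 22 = -53.84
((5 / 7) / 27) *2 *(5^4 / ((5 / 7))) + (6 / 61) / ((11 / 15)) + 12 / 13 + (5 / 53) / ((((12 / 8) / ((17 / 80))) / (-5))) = 4722090361 / 99860904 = 47.29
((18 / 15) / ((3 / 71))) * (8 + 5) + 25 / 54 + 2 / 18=99839 / 270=369.77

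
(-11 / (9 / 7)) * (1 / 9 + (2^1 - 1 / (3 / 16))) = 2233 / 81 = 27.57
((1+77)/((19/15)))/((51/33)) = 12870/323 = 39.85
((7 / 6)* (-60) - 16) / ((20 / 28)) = -602 / 5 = -120.40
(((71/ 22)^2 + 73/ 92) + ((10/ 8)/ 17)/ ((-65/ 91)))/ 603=2101711/ 114114132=0.02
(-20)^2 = 400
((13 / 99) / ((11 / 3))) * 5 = 65 / 363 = 0.18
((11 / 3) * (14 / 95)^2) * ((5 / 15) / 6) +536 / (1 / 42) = 5485612678 / 243675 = 22512.00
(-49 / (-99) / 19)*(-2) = -98 / 1881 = -0.05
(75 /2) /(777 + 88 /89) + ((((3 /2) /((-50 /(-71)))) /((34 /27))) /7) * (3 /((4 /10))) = 4243557 /2280880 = 1.86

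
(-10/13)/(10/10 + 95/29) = -145/806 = -0.18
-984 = -984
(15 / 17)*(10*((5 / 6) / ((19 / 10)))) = 3.87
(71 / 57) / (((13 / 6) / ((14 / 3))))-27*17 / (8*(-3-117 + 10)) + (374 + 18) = 257704919 / 652080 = 395.20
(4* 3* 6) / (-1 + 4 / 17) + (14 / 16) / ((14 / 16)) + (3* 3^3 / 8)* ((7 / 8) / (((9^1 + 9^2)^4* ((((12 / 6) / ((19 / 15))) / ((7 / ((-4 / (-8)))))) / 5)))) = -188334707897 / 2021760000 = -93.15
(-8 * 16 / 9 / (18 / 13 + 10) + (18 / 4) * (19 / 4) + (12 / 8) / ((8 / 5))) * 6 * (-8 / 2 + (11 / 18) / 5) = -7833305 / 15984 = -490.07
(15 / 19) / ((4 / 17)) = 255 / 76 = 3.36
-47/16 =-2.94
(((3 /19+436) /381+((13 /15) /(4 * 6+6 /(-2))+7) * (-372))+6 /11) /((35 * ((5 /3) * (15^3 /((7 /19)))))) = -7295463691 /1489311140625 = -0.00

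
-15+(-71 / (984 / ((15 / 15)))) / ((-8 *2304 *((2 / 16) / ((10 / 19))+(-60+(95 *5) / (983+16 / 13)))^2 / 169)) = -17390483520837675505 / 1159365582606812352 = -15.00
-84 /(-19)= 4.42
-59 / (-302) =59 / 302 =0.20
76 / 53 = 1.43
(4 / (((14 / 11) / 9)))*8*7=1584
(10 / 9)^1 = 10 / 9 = 1.11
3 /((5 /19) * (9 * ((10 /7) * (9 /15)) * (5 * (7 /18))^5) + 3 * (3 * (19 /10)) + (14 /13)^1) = 129645360 /3224033537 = 0.04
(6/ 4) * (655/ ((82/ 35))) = 68775/ 164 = 419.36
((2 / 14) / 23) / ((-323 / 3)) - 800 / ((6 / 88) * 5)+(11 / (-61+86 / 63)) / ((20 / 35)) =-323677915663 / 137911956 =-2346.99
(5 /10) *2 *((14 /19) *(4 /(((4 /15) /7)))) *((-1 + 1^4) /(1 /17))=0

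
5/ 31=0.16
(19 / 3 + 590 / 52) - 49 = -2443 / 78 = -31.32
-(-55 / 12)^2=-3025 / 144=-21.01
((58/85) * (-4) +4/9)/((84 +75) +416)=-76/19125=-0.00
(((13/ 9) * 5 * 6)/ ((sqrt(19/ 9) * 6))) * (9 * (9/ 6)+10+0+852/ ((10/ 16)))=180271 * sqrt(19)/ 114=6892.83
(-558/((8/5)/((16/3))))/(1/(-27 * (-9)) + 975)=-225990/118463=-1.91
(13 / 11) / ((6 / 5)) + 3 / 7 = 1.41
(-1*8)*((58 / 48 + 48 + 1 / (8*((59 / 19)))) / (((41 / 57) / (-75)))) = 99373800 / 2419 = 41080.53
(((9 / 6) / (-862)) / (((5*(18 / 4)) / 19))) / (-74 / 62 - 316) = 589 / 127140690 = 0.00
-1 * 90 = -90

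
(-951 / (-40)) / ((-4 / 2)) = -951 / 80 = -11.89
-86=-86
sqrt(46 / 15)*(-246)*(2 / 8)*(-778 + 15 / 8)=254569*sqrt(690) / 80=83587.26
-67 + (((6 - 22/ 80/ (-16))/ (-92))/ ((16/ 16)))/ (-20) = -78895349/ 1177600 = -67.00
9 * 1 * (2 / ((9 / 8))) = 16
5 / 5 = 1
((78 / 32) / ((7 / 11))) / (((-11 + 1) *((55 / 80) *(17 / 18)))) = -0.59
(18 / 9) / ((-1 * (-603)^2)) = -0.00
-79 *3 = -237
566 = 566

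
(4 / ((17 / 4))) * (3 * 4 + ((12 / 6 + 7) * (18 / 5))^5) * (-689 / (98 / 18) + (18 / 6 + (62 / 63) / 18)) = -291681682098123328 / 70284375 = -4150021709.63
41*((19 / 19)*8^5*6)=8060928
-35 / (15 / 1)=-2.33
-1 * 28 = -28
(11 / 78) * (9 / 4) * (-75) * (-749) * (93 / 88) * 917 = 14371980525 / 832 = 17274015.05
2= 2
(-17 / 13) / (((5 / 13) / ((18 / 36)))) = -17 / 10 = -1.70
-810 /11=-73.64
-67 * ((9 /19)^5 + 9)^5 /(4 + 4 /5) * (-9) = 699640364221032673860398457634314000000 /93076495688256089536609610280499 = 7516831.82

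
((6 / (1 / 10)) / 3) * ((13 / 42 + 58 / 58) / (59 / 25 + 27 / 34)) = 467500 / 56301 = 8.30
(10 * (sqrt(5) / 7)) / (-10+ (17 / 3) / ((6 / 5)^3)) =-1296 * sqrt(5) / 6097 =-0.48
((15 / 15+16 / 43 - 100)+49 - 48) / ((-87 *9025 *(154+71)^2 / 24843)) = 34763638 / 569742609375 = 0.00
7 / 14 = 1 / 2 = 0.50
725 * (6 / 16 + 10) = 60175 / 8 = 7521.88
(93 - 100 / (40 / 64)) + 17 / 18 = -1189 / 18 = -66.06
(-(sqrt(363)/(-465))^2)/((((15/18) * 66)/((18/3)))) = -22/120125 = -0.00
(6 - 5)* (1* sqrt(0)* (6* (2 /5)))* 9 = 0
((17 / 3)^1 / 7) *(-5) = -85 / 21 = -4.05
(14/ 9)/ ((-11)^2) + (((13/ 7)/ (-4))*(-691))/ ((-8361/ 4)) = -331967/ 2360589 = -0.14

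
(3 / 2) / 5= 0.30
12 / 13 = 0.92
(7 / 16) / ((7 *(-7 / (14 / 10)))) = -1 / 80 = -0.01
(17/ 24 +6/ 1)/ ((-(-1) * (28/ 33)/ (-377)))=-95381/ 32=-2980.66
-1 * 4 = -4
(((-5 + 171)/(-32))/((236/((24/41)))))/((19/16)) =-498/45961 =-0.01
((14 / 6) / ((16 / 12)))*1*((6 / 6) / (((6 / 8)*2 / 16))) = 56 / 3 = 18.67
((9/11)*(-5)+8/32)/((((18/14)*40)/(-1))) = 1183/15840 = 0.07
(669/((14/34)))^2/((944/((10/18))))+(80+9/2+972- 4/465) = 56138274061/21509040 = 2609.99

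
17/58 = 0.29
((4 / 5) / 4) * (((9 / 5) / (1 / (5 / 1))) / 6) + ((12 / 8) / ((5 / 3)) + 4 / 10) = 8 / 5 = 1.60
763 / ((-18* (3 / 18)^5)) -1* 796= -330412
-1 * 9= -9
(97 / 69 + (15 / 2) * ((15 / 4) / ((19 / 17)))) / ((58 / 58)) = 278669 / 10488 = 26.57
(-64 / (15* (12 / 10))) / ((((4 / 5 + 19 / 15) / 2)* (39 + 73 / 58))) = -3712 / 43431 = -0.09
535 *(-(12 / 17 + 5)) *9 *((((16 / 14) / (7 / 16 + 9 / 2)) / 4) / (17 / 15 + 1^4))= -7005825 / 9401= -745.22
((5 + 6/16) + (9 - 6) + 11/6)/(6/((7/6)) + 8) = 1715/2208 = 0.78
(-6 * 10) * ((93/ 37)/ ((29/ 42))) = -234360/ 1073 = -218.42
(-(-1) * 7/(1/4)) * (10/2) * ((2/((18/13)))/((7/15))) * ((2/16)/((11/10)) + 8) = 3515.91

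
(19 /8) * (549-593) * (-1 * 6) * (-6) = -3762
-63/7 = -9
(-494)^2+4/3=732112/3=244037.33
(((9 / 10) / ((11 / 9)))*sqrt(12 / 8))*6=243*sqrt(6) / 110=5.41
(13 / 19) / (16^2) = 13 / 4864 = 0.00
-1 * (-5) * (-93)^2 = 43245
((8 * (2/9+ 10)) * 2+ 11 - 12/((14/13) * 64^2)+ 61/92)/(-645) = -519962231/1914071040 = -0.27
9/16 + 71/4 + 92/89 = 27549/1424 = 19.35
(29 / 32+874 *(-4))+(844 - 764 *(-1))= -60387 / 32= -1887.09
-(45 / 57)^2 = -225 / 361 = -0.62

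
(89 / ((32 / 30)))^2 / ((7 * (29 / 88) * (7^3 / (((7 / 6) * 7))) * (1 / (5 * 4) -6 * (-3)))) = 3.98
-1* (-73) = 73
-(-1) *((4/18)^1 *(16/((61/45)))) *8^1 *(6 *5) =38400/61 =629.51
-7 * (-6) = 42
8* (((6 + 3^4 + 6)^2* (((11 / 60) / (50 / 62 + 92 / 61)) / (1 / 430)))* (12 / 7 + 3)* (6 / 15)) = 226923766872 / 51065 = 4443821.93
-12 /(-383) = 12 /383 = 0.03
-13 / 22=-0.59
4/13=0.31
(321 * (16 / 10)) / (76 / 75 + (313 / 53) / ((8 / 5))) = 16332480 / 149599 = 109.18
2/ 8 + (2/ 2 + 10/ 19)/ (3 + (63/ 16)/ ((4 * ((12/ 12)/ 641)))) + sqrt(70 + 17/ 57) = 8.64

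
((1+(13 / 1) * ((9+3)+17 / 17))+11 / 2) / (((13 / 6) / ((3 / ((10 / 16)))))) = 1944 / 5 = 388.80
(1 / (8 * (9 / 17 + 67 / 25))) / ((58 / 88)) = 425 / 7192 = 0.06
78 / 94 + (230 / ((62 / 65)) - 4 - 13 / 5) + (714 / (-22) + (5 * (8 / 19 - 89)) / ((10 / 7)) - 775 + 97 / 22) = -1336375019 / 1522565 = -877.71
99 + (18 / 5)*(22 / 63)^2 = 219263 / 2205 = 99.44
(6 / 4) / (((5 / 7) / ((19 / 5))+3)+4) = 399 / 1912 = 0.21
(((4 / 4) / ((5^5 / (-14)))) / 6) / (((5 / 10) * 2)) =-7 / 9375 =-0.00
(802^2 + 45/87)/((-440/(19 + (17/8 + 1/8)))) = -31063.85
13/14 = 0.93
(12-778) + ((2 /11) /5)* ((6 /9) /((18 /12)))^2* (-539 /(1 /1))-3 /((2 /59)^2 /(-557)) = 2354536963 /1620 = 1453417.88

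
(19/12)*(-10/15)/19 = -1/18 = -0.06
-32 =-32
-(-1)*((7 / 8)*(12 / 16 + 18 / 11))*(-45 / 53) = -33075 / 18656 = -1.77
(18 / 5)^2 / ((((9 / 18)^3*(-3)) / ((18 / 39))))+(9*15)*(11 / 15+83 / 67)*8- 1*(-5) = 46140347 / 21775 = 2118.96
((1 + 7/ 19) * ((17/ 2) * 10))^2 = 4884100/ 361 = 13529.36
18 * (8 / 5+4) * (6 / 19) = 3024 / 95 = 31.83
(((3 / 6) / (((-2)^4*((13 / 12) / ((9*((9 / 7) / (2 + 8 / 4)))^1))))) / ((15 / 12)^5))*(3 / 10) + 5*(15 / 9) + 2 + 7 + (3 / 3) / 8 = 596045561 / 34125000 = 17.47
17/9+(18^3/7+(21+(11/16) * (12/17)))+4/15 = 18352307/21420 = 856.78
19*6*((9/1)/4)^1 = 513/2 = 256.50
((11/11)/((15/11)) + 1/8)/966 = 103/115920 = 0.00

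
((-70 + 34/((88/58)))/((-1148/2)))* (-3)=-3141/12628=-0.25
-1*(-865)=865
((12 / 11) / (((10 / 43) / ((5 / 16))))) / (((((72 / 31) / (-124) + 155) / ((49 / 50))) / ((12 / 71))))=18223443 / 11631979700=0.00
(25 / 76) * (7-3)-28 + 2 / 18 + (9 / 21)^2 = -221117 / 8379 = -26.39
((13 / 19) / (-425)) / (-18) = 13 / 145350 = 0.00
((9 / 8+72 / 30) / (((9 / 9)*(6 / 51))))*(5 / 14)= 2397 / 224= 10.70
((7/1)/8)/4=7/32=0.22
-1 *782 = -782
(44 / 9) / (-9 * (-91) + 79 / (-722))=2888 / 483741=0.01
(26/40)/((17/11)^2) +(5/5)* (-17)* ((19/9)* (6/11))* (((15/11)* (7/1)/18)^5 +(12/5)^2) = -16915753816285453/149293697216400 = -113.31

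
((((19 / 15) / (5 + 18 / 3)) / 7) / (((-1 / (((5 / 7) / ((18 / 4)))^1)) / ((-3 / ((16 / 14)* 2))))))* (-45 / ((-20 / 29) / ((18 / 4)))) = 4959 / 4928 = 1.01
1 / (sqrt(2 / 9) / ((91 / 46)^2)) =24843 *sqrt(2) / 4232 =8.30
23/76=0.30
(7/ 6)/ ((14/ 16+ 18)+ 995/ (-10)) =-28/ 1935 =-0.01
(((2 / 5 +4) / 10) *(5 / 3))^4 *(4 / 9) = 0.13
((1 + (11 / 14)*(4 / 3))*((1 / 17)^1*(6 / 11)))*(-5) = -430 / 1309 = -0.33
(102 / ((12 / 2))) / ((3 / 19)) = 323 / 3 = 107.67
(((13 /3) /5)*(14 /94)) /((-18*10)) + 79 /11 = 10024099 /1395900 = 7.18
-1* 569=-569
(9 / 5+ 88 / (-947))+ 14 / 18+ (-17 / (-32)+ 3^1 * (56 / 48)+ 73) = 108434519 / 1363680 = 79.52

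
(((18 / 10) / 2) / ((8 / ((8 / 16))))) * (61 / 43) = 549 / 6880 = 0.08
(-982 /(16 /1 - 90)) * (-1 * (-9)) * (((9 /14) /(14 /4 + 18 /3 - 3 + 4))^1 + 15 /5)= 662850 /1813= 365.61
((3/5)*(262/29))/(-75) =-262/3625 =-0.07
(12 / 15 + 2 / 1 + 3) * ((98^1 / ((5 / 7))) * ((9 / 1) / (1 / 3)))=537138 / 25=21485.52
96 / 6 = 16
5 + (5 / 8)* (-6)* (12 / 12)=5 / 4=1.25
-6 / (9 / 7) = -14 / 3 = -4.67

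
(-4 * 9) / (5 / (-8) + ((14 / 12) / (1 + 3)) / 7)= 432 / 7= 61.71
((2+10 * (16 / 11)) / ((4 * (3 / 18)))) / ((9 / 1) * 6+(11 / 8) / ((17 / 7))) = 37128 / 81631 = 0.45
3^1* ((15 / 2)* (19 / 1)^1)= 855 / 2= 427.50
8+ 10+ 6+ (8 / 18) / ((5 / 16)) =1144 / 45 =25.42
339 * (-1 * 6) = -2034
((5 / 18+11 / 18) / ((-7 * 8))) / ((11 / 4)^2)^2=-256 / 922383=-0.00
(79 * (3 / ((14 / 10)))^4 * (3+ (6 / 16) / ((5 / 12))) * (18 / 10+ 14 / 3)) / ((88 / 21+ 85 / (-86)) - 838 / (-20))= 130114866375 / 139694296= 931.43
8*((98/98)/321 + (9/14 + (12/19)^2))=6780476/811167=8.36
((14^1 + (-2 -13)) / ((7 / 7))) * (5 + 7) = -12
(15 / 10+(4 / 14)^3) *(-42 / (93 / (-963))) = 1006335 / 1519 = 662.50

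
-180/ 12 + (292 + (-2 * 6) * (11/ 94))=12953/ 47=275.60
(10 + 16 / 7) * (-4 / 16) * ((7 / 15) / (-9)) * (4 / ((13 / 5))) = 86 / 351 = 0.25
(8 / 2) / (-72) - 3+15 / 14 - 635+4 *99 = -15182 / 63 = -240.98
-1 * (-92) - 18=74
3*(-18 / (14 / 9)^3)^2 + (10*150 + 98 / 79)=233449050509 / 148708336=1569.85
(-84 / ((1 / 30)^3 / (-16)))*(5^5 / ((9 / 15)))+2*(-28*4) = 188999999776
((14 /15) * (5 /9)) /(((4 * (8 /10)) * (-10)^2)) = 7 /4320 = 0.00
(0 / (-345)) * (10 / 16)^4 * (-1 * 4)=0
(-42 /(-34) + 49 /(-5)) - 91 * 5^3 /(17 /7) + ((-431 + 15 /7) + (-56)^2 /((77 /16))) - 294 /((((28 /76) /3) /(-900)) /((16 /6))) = 37575698409 /6545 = 5741130.39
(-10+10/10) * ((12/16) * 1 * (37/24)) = -10.41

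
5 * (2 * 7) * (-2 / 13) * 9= -1260 / 13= -96.92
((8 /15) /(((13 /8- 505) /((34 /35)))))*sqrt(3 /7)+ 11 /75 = 0.15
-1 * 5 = -5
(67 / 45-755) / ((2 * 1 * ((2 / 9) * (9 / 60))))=-33908 / 3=-11302.67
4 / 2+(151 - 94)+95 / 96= 5759 / 96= 59.99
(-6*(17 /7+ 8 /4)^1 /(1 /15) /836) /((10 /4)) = -279 /1463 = -0.19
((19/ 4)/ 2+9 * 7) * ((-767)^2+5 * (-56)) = 307528707/ 8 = 38441088.38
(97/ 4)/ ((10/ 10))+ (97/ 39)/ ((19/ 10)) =75757/ 2964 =25.56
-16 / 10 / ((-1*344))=0.00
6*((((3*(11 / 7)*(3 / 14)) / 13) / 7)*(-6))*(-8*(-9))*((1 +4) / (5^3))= -128304 / 111475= -1.15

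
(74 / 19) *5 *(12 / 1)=4440 / 19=233.68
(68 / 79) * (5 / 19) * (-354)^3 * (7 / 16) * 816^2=-4393868730693120 / 1501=-2927294290934.79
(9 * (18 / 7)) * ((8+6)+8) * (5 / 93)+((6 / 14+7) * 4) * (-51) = -322908 / 217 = -1488.06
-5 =-5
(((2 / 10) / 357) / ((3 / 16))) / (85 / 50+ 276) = 32 / 2974167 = 0.00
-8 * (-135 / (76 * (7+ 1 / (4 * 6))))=6480 / 3211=2.02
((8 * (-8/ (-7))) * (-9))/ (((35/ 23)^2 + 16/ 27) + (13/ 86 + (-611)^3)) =0.00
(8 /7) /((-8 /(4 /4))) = -1 /7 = -0.14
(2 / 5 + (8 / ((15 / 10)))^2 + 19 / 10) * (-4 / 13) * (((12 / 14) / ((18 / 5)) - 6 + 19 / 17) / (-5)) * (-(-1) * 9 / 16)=-2293843 / 464100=-4.94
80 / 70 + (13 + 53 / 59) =6212 / 413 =15.04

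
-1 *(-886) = 886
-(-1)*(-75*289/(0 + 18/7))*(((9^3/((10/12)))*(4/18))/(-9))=182070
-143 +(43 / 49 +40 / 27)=-186068 / 1323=-140.64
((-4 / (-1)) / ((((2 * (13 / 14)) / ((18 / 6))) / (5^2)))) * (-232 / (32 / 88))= -1339800 / 13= -103061.54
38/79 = 0.48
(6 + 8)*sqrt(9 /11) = 42*sqrt(11) /11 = 12.66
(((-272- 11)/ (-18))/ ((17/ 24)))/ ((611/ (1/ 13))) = 1132/ 405093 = 0.00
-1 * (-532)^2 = -283024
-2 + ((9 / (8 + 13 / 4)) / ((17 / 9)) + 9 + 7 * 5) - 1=3521 / 85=41.42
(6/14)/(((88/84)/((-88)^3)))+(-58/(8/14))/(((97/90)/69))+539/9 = -248998984/873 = -285222.20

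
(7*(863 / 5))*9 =54369 / 5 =10873.80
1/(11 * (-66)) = -1/726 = -0.00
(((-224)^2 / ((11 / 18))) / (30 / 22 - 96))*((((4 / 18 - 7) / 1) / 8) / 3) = 245.02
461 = 461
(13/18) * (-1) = -13/18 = -0.72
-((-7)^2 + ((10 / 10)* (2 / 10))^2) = -1226 / 25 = -49.04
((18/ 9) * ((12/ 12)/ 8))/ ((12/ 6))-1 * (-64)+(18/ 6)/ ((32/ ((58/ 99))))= 33887/ 528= 64.18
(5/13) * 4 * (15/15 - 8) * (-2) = 280/13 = 21.54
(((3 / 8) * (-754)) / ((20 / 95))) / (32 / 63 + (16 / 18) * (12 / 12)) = -1353807 / 1408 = -961.51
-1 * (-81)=81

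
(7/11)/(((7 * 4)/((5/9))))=5/396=0.01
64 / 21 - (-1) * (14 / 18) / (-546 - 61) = 116495 / 38241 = 3.05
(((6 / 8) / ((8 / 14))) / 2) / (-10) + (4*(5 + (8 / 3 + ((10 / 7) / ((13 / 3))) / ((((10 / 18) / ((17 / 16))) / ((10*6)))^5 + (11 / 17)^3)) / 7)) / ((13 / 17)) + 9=1666941942838899235529 / 43878193274266653120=37.99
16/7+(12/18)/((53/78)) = 1212/371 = 3.27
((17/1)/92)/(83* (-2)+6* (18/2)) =-17/10304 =-0.00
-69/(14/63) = -621/2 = -310.50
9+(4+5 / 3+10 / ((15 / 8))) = 20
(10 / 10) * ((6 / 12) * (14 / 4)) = 7 / 4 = 1.75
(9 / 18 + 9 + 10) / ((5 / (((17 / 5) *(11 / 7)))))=7293 / 350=20.84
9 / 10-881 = -8801 / 10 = -880.10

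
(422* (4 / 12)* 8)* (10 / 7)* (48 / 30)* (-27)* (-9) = 4375296 / 7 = 625042.29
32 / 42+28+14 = 898 / 21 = 42.76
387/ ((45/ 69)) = 2967/ 5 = 593.40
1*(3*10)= 30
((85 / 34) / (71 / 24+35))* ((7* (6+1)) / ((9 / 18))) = 5880 / 911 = 6.45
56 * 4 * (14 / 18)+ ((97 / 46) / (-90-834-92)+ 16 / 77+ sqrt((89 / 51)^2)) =97000313227 / 550596816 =176.17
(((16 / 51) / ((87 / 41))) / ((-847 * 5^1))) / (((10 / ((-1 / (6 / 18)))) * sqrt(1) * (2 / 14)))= 328 / 4473975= 0.00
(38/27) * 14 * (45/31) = 2660/93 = 28.60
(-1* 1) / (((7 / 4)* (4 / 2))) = -2 / 7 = -0.29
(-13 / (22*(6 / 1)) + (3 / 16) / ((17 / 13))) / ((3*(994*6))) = 403 / 160598592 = 0.00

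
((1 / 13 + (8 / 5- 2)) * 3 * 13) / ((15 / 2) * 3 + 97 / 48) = -3024 / 5885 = -0.51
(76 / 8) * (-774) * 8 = -58824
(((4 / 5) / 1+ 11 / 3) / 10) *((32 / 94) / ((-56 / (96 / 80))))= -134 / 41125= -0.00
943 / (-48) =-943 / 48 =-19.65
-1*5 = -5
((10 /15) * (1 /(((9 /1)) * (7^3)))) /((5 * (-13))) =-2 /601965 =-0.00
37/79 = 0.47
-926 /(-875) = 926 /875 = 1.06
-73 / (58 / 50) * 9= -16425 / 29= -566.38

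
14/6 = 7/3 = 2.33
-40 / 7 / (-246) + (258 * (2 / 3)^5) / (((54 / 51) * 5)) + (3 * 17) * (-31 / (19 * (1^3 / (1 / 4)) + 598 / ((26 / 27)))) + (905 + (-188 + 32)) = 787905044 / 1046115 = 753.17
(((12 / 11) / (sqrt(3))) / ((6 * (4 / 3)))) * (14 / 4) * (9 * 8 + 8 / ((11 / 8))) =1498 * sqrt(3) / 121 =21.44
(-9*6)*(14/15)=-252/5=-50.40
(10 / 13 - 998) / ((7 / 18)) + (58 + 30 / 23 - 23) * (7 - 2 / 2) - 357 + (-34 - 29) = -827178 / 299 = -2766.48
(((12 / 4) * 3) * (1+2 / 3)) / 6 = 5 / 2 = 2.50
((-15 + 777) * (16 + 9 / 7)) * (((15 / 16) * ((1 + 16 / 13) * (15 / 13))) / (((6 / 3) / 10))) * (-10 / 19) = -7520225625 / 89908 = -83643.56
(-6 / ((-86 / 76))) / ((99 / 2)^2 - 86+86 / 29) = 26448 / 11807671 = 0.00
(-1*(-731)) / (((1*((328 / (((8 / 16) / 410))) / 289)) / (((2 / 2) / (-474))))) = -211259 / 127487040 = -0.00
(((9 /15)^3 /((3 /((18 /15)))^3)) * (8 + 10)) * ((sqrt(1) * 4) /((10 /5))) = 7776 /15625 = 0.50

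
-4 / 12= -1 / 3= -0.33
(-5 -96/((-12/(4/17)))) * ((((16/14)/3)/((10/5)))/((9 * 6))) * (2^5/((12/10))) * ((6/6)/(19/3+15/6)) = -0.03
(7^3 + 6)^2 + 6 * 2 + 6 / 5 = 609071 / 5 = 121814.20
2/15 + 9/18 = 0.63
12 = 12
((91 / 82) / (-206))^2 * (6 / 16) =24843 / 2282717312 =0.00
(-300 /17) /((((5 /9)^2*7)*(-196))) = 243 /5831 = 0.04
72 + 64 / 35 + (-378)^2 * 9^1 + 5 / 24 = 1080265231 / 840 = 1286030.04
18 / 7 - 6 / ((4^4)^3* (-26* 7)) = 3925868547 / 1526726656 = 2.57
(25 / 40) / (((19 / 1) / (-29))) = -145 / 152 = -0.95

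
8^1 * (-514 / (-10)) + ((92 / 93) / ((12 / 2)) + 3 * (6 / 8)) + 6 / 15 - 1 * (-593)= 5619143 / 5580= 1007.01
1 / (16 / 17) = 17 / 16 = 1.06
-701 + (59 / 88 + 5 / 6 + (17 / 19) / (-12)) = -3509047 / 5016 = -699.57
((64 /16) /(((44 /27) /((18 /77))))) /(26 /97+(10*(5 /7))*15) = 23571 /4412386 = 0.01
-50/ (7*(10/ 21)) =-15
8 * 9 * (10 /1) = 720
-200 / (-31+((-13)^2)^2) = -20 / 2853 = -0.01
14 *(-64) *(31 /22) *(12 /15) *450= -4999680 /11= -454516.36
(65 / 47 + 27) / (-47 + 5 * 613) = 0.01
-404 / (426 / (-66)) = 62.59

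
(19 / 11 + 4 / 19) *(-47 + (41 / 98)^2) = -90.74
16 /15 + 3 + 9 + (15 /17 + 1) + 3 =17.95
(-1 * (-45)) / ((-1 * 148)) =-45 / 148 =-0.30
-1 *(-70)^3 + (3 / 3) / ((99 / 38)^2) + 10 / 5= 3361764046 / 9801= 343002.15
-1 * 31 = -31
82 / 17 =4.82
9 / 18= 1 / 2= 0.50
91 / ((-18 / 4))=-182 / 9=-20.22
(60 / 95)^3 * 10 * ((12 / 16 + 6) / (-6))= -19440 / 6859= -2.83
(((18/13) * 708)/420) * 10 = 2124/91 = 23.34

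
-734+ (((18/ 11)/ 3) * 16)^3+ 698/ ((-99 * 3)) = -2574344/ 35937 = -71.63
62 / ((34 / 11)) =341 / 17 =20.06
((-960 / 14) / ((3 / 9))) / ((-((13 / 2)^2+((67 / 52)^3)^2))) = 28469677916160 / 6480366483311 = 4.39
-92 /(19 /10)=-920 /19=-48.42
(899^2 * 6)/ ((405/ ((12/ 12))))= 1616402/ 135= 11973.35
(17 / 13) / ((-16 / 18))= -153 / 104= -1.47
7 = 7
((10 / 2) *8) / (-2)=-20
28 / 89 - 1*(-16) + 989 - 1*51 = 954.31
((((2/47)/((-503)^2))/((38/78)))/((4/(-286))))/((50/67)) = -373659/11296851850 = -0.00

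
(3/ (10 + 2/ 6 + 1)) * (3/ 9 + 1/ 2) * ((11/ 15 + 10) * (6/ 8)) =483/ 272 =1.78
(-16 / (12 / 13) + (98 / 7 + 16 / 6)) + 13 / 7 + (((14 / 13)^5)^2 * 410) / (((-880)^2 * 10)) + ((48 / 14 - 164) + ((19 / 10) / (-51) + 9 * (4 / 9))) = -46276307535027940831 / 297753663620062650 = -155.42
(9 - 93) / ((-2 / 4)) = 168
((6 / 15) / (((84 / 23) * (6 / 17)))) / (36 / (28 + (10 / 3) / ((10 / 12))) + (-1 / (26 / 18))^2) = 132158 / 683235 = 0.19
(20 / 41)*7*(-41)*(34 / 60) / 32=-119 / 48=-2.48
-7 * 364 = -2548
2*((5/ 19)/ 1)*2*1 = 20/ 19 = 1.05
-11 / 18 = -0.61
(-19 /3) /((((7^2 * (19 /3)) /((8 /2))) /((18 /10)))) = -36 /245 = -0.15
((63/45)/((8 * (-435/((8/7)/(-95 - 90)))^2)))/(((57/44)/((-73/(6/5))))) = -0.00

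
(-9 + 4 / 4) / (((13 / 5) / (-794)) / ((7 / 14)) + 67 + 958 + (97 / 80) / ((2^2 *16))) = -16261120 / 2083481197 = -0.01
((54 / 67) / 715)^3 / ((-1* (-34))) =78732 / 1868923198624625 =0.00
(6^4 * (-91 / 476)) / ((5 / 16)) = -792.85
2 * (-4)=-8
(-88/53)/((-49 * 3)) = 88/7791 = 0.01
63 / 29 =2.17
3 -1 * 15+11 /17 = -193 /17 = -11.35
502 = 502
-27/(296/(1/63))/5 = -3/10360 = -0.00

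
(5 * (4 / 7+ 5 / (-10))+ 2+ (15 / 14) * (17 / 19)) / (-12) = -21 / 76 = -0.28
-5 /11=-0.45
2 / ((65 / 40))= 16 / 13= 1.23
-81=-81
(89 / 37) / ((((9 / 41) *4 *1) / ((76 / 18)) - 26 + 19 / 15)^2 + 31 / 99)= 14852433475 / 3715922569418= 0.00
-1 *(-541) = 541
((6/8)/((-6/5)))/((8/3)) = -15/64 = -0.23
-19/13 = -1.46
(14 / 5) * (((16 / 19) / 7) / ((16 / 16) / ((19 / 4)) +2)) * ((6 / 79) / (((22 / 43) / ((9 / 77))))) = 6192 / 2341955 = 0.00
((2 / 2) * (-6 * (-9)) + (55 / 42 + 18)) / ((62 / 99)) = 101607 / 868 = 117.06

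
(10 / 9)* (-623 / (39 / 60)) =-124600 / 117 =-1064.96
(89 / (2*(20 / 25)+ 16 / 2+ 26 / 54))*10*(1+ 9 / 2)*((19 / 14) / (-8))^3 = -4532598675 / 1912107008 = -2.37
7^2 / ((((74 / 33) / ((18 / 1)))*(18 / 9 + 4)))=4851 / 74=65.55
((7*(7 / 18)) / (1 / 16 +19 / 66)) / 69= 4312 / 38295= 0.11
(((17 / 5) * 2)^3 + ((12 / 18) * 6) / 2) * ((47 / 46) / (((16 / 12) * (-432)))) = -0.56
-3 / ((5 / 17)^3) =-14739 / 125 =-117.91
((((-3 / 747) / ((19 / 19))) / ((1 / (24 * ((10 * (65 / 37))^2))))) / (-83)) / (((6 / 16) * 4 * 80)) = 84500 / 28293123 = 0.00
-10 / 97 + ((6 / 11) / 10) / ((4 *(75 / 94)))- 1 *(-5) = 1310809 / 266750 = 4.91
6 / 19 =0.32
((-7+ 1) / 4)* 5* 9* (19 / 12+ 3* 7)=-12195 / 8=-1524.38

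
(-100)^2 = 10000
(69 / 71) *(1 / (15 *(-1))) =-0.06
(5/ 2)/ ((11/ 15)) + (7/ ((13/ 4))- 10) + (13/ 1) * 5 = 17321/ 286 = 60.56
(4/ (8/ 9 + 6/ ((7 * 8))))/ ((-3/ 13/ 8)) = -34944/ 251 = -139.22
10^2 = 100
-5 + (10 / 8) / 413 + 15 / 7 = -4715 / 1652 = -2.85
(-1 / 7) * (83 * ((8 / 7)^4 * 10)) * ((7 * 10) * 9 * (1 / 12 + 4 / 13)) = -1555353600 / 31213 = -49830.31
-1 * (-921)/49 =921/49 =18.80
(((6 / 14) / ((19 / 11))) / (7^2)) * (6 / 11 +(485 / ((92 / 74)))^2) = 10626797913 / 13789972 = 770.62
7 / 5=1.40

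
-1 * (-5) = 5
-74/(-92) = 37/46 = 0.80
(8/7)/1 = 8/7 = 1.14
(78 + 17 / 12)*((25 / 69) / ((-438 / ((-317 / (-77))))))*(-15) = 37762625 / 9308376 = 4.06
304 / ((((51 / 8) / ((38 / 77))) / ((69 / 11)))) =2125568 / 14399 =147.62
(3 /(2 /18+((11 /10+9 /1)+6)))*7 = 1890 /1459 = 1.30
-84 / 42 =-2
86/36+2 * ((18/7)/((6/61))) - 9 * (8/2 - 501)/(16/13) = 3718499/1008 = 3688.99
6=6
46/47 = 0.98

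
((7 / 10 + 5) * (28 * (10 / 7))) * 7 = 1596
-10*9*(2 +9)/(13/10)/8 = -2475/26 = -95.19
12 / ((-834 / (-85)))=170 / 139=1.22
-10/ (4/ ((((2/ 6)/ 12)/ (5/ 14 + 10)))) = -7/ 1044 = -0.01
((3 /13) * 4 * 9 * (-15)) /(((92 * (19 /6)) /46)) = -4860 /247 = -19.68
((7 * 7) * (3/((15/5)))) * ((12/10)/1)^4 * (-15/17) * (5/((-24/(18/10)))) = 71442/2125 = 33.62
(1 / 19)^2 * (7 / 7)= 1 / 361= 0.00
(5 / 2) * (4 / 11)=10 / 11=0.91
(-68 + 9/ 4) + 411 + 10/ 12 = 4153/ 12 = 346.08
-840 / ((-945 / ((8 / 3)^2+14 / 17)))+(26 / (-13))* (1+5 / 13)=76684 / 17901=4.28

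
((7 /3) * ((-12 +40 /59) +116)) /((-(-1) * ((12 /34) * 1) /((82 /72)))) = 3766588 /4779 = 788.15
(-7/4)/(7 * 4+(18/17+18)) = -119/3200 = -0.04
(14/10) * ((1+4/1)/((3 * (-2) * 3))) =-0.39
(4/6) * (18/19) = 12/19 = 0.63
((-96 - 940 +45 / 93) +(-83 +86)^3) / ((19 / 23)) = -719072 / 589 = -1220.84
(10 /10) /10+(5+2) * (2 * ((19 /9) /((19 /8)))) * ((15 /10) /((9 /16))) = 8987 /270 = 33.29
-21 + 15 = -6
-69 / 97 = -0.71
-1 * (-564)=564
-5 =-5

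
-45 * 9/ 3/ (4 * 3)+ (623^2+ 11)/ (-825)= -105979/ 220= -481.72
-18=-18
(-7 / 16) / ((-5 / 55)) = 77 / 16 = 4.81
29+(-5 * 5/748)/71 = 1540107/53108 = 29.00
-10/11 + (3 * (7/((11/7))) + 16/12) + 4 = 17.79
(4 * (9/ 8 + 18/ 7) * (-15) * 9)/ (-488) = 4.09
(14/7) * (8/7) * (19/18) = 152/63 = 2.41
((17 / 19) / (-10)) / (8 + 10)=-17 / 3420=-0.00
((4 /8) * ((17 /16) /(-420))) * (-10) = 17 /1344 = 0.01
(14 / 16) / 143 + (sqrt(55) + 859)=sqrt(55) + 982703 / 1144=866.42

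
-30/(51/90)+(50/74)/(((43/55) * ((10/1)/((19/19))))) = -2859125/54094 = -52.85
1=1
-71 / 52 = -1.37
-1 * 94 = -94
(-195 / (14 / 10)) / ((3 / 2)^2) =-1300 / 21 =-61.90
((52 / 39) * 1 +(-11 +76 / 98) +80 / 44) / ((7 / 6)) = -22874 / 3773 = -6.06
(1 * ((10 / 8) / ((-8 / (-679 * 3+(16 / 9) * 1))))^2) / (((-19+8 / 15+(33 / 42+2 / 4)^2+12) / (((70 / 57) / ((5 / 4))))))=-14385097965875 / 696957696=-20639.84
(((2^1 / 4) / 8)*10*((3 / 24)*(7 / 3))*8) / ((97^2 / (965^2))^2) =14284.96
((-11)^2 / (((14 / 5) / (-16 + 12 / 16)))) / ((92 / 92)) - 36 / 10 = -185533 / 280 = -662.62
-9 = -9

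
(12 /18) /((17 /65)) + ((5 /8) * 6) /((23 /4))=3755 /1173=3.20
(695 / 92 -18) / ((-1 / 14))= 6727 / 46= 146.24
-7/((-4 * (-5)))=-7/20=-0.35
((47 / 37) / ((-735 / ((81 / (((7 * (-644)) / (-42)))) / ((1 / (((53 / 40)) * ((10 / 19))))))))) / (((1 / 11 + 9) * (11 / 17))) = -3430107 / 22183868000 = -0.00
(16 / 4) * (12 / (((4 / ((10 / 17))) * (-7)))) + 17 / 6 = 1303 / 714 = 1.82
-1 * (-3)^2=-9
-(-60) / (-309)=-20 / 103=-0.19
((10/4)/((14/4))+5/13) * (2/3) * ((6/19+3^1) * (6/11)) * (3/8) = 1350/2717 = 0.50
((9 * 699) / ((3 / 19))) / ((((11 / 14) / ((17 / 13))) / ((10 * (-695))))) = -65904306300 / 143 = -460869274.83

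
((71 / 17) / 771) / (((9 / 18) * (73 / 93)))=0.01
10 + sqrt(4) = 12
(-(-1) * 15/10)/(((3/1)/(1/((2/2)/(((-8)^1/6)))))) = -0.67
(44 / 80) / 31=11 / 620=0.02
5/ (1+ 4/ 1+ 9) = 5/ 14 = 0.36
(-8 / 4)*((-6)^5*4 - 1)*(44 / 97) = 2737240 / 97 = 28218.97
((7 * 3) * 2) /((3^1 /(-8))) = -112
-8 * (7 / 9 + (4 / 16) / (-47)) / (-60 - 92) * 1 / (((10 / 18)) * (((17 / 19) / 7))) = 9149 / 15980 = 0.57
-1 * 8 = -8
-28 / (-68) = 7 / 17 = 0.41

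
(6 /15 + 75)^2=142129 /25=5685.16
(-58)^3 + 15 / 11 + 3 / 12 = -8584857 / 44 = -195110.39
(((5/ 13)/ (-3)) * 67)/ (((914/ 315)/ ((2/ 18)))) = -11725/ 35646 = -0.33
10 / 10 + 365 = 366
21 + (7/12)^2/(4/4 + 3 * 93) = 120967/5760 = 21.00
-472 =-472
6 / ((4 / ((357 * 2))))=1071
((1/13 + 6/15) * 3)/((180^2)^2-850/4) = 186/136468772375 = 0.00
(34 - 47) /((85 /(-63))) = 819 /85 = 9.64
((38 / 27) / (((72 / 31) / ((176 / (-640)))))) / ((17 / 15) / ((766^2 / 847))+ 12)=-950398031 / 68448550392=-0.01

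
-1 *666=-666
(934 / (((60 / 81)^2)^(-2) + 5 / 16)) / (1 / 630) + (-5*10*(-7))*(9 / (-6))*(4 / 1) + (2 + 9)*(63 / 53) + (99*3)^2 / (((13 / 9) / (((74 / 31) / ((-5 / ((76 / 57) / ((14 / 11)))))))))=129290.28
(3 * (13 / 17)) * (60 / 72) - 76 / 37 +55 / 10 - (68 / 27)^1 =48218 / 16983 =2.84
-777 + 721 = -56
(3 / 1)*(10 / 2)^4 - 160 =1715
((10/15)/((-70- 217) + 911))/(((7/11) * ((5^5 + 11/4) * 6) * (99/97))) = 0.00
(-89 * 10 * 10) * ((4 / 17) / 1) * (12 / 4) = -106800 / 17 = -6282.35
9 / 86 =0.10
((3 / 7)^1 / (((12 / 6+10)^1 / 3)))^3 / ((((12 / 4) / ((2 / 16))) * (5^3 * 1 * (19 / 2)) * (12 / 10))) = 3 / 83417600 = 0.00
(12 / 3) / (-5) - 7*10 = -354 / 5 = -70.80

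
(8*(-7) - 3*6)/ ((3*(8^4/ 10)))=-185/ 3072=-0.06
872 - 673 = 199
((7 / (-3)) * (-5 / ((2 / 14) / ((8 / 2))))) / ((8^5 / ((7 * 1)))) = 1715 / 24576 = 0.07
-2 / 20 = -1 / 10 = -0.10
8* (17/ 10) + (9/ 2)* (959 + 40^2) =115291/ 10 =11529.10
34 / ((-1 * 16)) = -17 / 8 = -2.12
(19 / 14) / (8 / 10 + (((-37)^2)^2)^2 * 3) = 5 / 38822141332814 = 0.00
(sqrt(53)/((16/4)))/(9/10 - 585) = -5 * sqrt(53)/11682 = -0.00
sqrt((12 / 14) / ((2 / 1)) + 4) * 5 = 5 * sqrt(217) / 7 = 10.52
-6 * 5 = -30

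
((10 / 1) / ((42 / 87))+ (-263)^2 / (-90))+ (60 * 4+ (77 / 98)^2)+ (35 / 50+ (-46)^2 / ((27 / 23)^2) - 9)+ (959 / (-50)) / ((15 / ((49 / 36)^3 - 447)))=2723321499553 / 1714608000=1588.31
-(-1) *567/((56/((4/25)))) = 81/50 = 1.62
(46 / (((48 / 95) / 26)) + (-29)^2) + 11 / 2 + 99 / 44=19295 / 6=3215.83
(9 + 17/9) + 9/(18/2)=107/9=11.89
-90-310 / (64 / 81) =-15435 / 32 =-482.34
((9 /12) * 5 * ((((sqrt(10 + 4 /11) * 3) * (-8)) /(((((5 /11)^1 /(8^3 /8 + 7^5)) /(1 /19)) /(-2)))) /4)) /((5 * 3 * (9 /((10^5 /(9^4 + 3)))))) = 84355000 * sqrt(1254) /93537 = 31935.68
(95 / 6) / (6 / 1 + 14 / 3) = 95 / 64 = 1.48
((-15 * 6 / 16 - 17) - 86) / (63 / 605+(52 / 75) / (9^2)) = -638780175 / 662696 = -963.91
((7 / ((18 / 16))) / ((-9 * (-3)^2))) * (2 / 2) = -56 / 729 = -0.08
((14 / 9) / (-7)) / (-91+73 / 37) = 37 / 14823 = 0.00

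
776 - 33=743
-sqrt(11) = -3.32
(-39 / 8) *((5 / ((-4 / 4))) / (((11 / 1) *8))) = 195 / 704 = 0.28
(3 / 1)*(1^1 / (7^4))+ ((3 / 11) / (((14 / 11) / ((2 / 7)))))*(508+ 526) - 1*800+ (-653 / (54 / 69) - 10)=-68331181 / 43218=-1581.08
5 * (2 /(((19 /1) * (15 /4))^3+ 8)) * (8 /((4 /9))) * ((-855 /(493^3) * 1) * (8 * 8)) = -630374400 /2773862588744009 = -0.00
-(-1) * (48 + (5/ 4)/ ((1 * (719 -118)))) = 48.00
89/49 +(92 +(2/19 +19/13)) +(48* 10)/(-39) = 1005462/12103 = 83.08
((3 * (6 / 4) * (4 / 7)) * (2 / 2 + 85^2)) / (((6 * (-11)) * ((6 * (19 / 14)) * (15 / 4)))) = -28904 / 3135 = -9.22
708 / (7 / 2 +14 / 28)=177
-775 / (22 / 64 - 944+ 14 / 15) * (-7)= -5.75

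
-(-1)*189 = 189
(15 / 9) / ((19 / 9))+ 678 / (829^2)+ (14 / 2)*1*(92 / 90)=4669007803 / 587591055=7.95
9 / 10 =0.90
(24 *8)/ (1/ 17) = 3264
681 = 681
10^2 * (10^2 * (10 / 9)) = 100000 / 9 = 11111.11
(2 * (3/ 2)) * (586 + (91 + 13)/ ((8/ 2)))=1836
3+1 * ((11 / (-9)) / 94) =2527 / 846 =2.99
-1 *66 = -66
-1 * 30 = -30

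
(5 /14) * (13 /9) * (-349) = -22685 /126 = -180.04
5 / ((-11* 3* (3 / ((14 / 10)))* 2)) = -7 / 198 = -0.04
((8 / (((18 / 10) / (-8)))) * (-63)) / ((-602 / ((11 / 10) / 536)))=-0.01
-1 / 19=-0.05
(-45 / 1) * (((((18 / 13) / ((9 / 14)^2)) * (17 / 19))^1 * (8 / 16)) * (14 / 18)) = -52.46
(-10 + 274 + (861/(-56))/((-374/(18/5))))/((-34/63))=-124477101/254320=-489.45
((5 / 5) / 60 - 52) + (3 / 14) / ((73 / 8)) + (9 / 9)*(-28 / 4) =-1807709 / 30660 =-58.96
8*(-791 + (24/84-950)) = -97480/7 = -13925.71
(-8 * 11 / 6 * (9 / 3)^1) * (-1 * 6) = 264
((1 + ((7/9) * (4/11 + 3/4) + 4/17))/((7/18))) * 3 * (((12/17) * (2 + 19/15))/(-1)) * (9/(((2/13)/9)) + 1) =-62685357/3179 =-19718.58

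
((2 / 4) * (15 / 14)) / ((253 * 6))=5 / 14168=0.00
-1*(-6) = 6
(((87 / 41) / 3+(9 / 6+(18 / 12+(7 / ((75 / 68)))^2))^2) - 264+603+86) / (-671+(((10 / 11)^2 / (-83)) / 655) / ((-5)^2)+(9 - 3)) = -3923558926183007903 / 1134972435938203125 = -3.46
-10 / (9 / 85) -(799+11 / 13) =-104632 / 117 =-894.29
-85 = -85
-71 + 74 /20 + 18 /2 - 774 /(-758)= -217087 /3790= -57.28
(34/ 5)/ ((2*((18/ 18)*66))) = 17/ 330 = 0.05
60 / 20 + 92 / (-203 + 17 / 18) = 9255 / 3637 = 2.54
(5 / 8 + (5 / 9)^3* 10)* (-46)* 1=-313835 / 2916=-107.63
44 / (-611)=-44 / 611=-0.07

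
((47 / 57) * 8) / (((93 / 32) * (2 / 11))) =66176 / 5301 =12.48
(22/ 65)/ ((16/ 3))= 33/ 520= 0.06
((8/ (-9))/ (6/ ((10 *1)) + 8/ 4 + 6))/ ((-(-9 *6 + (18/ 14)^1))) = -280/ 142803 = -0.00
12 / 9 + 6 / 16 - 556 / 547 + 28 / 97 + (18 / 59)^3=263869969777 / 261532904664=1.01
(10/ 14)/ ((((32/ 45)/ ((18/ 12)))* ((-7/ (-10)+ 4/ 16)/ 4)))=3375/ 532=6.34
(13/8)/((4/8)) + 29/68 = 125/34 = 3.68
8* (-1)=-8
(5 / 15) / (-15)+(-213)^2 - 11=2041109 / 45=45357.98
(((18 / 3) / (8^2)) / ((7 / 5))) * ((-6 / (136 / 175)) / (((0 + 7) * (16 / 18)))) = -10125 / 121856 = -0.08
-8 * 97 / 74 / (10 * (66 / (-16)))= 1552 / 6105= 0.25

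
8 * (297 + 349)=5168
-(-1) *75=75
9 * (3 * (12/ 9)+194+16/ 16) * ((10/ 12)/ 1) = 2985/ 2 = 1492.50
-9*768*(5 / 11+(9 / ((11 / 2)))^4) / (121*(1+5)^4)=-0.34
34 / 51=2 / 3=0.67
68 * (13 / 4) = 221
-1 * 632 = -632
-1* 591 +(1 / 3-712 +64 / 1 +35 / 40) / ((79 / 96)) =-108781 / 79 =-1376.97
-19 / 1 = -19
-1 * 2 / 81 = -2 / 81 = -0.02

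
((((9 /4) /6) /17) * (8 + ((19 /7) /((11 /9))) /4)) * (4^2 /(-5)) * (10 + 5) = -1395 /154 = -9.06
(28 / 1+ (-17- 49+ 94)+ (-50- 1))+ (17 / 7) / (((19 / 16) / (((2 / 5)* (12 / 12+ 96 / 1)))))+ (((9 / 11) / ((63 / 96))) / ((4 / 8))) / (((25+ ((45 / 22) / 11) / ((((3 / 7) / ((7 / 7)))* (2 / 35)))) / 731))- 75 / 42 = 138.49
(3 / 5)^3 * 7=189 / 125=1.51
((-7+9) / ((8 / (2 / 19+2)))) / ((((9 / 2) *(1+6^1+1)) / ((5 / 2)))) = 25 / 684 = 0.04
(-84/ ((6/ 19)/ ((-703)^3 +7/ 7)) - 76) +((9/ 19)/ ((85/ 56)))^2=241041967399378016/ 2608225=92416094240.10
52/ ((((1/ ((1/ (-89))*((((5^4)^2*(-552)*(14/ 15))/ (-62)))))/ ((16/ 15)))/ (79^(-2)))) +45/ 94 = -1571611445935/ 4855735158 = -323.66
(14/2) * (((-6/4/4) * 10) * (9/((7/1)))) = -135/4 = -33.75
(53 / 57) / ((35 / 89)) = 4717 / 1995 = 2.36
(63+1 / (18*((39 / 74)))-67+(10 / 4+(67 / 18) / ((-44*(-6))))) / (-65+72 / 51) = 483259 / 22259952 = 0.02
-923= -923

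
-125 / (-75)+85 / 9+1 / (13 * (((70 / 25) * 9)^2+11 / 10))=41349550 / 3721419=11.11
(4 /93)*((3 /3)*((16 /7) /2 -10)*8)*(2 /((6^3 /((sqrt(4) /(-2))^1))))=16 /567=0.03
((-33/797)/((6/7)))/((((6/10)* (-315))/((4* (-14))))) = -308/21519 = -0.01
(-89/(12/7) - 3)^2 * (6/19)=434281/456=952.37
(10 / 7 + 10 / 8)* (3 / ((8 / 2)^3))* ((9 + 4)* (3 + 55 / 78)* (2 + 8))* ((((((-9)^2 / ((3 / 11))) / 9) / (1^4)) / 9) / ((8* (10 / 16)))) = 79475 / 1792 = 44.35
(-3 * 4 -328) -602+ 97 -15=-860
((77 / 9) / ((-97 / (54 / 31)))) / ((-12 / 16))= 616 / 3007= 0.20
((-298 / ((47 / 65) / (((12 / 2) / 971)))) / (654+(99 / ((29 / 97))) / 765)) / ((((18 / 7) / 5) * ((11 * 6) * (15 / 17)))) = -0.00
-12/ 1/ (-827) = 12/ 827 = 0.01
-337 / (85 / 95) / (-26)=6403 / 442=14.49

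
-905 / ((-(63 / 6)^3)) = 7240 / 9261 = 0.78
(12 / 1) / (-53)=-12 / 53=-0.23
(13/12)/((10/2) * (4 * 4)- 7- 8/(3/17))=13/332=0.04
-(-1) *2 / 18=1 / 9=0.11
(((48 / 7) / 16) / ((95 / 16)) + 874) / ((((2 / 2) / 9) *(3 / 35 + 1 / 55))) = 28772271 / 380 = 75716.50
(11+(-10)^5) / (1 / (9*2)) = -1799802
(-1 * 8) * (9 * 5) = -360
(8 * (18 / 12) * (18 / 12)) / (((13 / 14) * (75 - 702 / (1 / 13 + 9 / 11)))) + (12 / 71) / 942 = -59532866 / 2192648341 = -0.03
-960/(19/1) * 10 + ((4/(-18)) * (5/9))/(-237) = -505.26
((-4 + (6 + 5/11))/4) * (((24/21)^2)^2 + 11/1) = 823689/105644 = 7.80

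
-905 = -905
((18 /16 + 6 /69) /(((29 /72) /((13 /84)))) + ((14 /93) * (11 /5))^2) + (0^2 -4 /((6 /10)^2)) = -14181887053 /1346072700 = -10.54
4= 4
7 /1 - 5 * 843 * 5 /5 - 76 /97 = -408252 /97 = -4208.78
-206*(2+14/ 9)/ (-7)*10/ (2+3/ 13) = 469.05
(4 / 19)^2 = 0.04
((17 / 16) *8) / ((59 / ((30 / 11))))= 0.39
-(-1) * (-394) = -394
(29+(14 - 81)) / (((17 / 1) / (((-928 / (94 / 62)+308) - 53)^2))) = -10703425382 / 37553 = -285021.85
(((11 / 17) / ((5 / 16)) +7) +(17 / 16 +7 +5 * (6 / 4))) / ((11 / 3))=100503 / 14960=6.72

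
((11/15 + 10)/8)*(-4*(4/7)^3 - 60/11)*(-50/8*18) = 2017905/2156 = 935.95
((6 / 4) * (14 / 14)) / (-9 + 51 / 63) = -63 / 344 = -0.18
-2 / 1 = -2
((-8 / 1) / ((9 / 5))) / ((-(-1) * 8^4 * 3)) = -5 / 13824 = -0.00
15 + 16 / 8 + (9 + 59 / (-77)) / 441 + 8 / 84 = 581137 / 33957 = 17.11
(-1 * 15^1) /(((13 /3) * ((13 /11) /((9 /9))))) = -495 /169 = -2.93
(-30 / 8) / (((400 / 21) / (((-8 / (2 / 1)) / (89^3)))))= 63 / 56397520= 0.00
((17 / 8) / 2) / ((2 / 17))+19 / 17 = 5521 / 544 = 10.15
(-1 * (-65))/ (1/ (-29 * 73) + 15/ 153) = 7017855/ 10534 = 666.21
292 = 292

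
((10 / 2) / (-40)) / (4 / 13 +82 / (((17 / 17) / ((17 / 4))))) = -13 / 36276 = -0.00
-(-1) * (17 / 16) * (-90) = -765 / 8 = -95.62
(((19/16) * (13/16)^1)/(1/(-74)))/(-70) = 9139/8960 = 1.02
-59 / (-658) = 0.09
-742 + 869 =127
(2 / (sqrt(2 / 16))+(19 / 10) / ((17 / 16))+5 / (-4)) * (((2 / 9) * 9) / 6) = 61 / 340+4 * sqrt(2) / 3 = 2.07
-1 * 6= -6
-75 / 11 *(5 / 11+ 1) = -1200 / 121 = -9.92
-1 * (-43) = 43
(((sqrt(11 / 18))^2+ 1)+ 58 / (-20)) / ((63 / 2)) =-116 / 2835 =-0.04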